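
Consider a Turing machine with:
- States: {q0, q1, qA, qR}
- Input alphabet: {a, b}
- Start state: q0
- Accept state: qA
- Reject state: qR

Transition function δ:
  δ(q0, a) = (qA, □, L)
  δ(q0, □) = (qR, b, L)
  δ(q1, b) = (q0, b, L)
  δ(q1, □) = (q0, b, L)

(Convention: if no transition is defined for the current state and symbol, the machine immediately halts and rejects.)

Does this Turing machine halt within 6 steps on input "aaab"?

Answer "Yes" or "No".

Execution trace:
Initial: [q0]aaab
Step 1: δ(q0, a) = (qA, □, L) → [qA]□□aab

The machine reaches the accept state qA and halts.
The machine halted after 1 step (within the 6-step bound).

Answer: Yes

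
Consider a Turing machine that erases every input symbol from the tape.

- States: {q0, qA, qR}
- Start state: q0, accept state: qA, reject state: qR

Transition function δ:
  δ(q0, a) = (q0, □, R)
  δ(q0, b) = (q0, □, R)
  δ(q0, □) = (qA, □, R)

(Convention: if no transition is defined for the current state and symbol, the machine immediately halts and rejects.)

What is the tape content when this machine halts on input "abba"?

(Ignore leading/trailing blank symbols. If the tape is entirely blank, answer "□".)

Execution trace:
Initial: [q0]abba
Step 1: δ(q0, a) = (q0, □, R) → □[q0]bba
Step 2: δ(q0, b) = (q0, □, R) → □□[q0]ba
Step 3: δ(q0, b) = (q0, □, R) → □□□[q0]a
Step 4: δ(q0, a) = (q0, □, R) → □□□□[q0]□
Step 5: δ(q0, □) = (qA, □, R) → □□□□□[qA]□

The machine reaches the accept state qA and halts.

Final tape (ignoring leading/trailing blanks): □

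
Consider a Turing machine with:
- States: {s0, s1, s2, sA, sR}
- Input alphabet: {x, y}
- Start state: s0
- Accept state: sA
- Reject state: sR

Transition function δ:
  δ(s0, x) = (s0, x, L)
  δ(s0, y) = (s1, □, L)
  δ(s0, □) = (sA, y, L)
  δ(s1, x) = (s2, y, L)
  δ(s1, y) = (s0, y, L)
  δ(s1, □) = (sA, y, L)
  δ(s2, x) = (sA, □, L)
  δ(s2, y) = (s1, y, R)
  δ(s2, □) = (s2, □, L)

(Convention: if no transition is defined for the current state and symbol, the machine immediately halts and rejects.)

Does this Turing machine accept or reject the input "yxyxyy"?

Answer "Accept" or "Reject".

Execution trace:
Initial: [s0]yxyxyy
Step 1: δ(s0, y) = (s1, □, L) → [s1]□□xyxyy
Step 2: δ(s1, □) = (sA, y, L) → [sA]□y□xyxyy

The machine reaches the accept state sA and halts.

Answer: Accept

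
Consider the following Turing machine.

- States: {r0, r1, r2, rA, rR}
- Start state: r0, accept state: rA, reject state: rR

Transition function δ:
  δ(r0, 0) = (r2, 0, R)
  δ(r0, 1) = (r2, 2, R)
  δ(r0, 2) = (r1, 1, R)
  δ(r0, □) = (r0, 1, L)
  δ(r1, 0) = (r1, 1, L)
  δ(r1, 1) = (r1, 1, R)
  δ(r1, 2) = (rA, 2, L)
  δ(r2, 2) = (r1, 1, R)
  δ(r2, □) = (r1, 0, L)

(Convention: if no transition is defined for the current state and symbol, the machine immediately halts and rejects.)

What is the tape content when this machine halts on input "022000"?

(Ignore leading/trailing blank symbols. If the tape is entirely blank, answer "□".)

Execution trace:
Initial: [r0]022000
Step 1: δ(r0, 0) = (r2, 0, R) → 0[r2]22000
Step 2: δ(r2, 2) = (r1, 1, R) → 01[r1]2000
Step 3: δ(r1, 2) = (rA, 2, L) → 0[rA]12000

The machine reaches the accept state rA and halts.

Final tape (ignoring leading/trailing blanks): 012000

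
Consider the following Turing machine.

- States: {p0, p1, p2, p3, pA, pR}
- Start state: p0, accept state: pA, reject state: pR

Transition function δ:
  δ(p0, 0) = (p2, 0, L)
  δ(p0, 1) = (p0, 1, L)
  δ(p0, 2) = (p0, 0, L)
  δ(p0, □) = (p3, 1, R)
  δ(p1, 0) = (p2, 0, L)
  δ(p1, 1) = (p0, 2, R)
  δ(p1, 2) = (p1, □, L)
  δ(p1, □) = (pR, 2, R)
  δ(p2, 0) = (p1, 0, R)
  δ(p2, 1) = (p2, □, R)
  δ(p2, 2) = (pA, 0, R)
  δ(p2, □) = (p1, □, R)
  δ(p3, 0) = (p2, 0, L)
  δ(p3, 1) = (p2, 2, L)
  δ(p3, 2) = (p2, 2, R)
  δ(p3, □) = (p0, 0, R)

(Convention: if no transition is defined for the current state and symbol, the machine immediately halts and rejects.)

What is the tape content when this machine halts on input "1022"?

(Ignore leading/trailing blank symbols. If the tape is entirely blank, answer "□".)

Execution trace:
Initial: [p0]1022
Step 1: δ(p0, 1) = (p0, 1, L) → [p0]□1022
Step 2: δ(p0, □) = (p3, 1, R) → 1[p3]1022
Step 3: δ(p3, 1) = (p2, 2, L) → [p2]12022
Step 4: δ(p2, 1) = (p2, □, R) → □[p2]2022
Step 5: δ(p2, 2) = (pA, 0, R) → □0[pA]022

The machine reaches the accept state pA and halts.

Final tape (ignoring leading/trailing blanks): 0022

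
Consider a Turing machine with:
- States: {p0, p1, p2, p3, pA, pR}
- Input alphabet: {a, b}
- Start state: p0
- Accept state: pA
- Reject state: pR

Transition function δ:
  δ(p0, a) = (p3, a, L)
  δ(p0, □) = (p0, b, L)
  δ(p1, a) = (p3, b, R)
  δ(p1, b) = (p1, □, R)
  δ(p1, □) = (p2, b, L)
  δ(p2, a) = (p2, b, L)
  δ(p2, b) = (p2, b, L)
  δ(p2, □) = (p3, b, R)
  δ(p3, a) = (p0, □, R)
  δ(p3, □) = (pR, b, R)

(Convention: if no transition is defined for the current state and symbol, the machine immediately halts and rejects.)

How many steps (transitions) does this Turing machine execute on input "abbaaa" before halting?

Execution trace:
Initial: [p0]abbaaa
Step 1: δ(p0, a) = (p3, a, L) → [p3]□abbaaa
Step 2: δ(p3, □) = (pR, b, R) → b[pR]abbaaa

The machine reaches the reject state pR and halts.

The machine executed 2 steps before halting.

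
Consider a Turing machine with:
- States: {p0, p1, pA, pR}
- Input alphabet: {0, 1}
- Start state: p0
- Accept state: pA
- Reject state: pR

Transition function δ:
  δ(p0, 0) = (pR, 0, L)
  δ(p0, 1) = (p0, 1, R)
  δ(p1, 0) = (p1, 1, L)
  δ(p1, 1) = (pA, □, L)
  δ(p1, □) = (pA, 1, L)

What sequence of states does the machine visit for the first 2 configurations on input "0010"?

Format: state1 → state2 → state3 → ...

Execution trace:
Initial: [p0]0010
Step 1: δ(p0, 0) = (pR, 0, L) → [pR]□0010

The machine reaches the reject state pR and halts.

State sequence: p0 → pR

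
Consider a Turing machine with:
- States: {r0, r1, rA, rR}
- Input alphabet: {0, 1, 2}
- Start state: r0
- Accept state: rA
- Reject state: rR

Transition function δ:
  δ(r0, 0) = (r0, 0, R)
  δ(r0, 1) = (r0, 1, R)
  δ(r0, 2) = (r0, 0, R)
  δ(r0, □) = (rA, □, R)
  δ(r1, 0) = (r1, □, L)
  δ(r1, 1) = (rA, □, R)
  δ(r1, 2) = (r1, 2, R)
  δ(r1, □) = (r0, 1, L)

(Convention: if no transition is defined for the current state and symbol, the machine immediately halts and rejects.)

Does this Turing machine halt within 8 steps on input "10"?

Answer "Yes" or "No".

Execution trace:
Initial: [r0]10
Step 1: δ(r0, 1) = (r0, 1, R) → 1[r0]0
Step 2: δ(r0, 0) = (r0, 0, R) → 10[r0]□
Step 3: δ(r0, □) = (rA, □, R) → 10□[rA]□

The machine reaches the accept state rA and halts.
The machine halted after 3 steps (within the 8-step bound).

Answer: Yes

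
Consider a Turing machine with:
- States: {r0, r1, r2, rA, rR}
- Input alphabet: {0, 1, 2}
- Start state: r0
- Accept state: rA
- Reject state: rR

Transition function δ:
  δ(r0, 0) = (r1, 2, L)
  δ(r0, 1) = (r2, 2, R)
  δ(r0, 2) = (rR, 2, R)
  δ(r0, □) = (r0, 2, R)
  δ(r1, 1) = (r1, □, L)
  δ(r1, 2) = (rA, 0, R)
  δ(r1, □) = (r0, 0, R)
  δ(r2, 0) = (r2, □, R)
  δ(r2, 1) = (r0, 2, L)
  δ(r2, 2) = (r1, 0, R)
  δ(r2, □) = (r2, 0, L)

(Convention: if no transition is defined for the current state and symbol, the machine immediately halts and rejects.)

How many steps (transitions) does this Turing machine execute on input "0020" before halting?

Execution trace:
Initial: [r0]0020
Step 1: δ(r0, 0) = (r1, 2, L) → [r1]□2020
Step 2: δ(r1, □) = (r0, 0, R) → 0[r0]2020
Step 3: δ(r0, 2) = (rR, 2, R) → 02[rR]020

The machine reaches the reject state rR and halts.

The machine executed 3 steps before halting.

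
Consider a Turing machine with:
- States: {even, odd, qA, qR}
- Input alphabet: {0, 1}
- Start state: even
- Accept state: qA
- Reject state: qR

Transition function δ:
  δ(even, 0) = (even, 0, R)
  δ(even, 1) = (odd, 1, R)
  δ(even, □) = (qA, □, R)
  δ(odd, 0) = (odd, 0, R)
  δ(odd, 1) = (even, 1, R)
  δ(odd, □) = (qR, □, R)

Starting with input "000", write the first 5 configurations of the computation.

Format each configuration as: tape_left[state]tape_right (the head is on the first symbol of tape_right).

Transitions applied:
Step 1: δ(even, 0) = (even, 0, R)
Step 2: δ(even, 0) = (even, 0, R)
Step 3: δ(even, 0) = (even, 0, R)
Step 4: δ(even, □) = (qA, □, R)

The first 5 configurations are:
[even]000 ⊢ 0[even]00 ⊢ 00[even]0 ⊢ 000[even]□ ⊢ 000□[qA]□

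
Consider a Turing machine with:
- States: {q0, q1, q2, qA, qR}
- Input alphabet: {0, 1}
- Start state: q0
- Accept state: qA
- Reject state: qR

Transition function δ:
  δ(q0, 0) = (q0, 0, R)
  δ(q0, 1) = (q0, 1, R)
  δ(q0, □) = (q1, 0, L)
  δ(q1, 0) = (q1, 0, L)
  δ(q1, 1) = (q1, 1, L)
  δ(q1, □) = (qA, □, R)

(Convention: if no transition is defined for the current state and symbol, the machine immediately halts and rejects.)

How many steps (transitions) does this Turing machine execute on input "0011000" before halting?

Execution trace:
Initial: [q0]0011000
Step 1: δ(q0, 0) = (q0, 0, R) → 0[q0]011000
Step 2: δ(q0, 0) = (q0, 0, R) → 00[q0]11000
Step 3: δ(q0, 1) = (q0, 1, R) → 001[q0]1000
Step 4: δ(q0, 1) = (q0, 1, R) → 0011[q0]000
Step 5: δ(q0, 0) = (q0, 0, R) → 00110[q0]00
Step 6: δ(q0, 0) = (q0, 0, R) → 001100[q0]0
Step 7: δ(q0, 0) = (q0, 0, R) → 0011000[q0]□
Step 8: δ(q0, □) = (q1, 0, L) → 001100[q1]00
Step 9: δ(q1, 0) = (q1, 0, L) → 00110[q1]000
Step 10: δ(q1, 0) = (q1, 0, L) → 0011[q1]0000
Step 11: δ(q1, 0) = (q1, 0, L) → 001[q1]10000
Step 12: δ(q1, 1) = (q1, 1, L) → 00[q1]110000
Step 13: δ(q1, 1) = (q1, 1, L) → 0[q1]0110000
Step 14: δ(q1, 0) = (q1, 0, L) → [q1]00110000
Step 15: δ(q1, 0) = (q1, 0, L) → [q1]□00110000
Step 16: δ(q1, □) = (qA, □, R) → □[qA]00110000

The machine reaches the accept state qA and halts.

The machine executed 16 steps before halting.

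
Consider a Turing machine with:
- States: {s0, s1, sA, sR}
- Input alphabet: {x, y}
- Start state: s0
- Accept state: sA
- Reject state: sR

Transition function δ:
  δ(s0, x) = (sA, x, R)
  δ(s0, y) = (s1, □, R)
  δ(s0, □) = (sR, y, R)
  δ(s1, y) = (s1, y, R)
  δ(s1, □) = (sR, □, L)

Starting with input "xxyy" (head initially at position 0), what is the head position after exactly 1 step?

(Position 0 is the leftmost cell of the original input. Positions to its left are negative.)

Execution trace (head position shown):
Step 0: [s0]xxyy  (head at position 0)
Step 1: move right → x[sA]xyy  (head at position 1)

After 1 step, the head is at position 1.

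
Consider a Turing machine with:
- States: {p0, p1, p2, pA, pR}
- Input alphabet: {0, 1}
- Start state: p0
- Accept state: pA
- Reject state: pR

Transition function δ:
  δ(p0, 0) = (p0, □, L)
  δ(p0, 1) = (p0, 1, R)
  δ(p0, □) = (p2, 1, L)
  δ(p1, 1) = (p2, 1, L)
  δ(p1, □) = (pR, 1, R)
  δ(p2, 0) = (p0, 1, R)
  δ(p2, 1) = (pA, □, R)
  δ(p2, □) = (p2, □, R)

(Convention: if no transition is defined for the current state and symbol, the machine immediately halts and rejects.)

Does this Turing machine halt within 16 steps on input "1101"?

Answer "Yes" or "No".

Execution trace:
Initial: [p0]1101
Step 1: δ(p0, 1) = (p0, 1, R) → 1[p0]101
Step 2: δ(p0, 1) = (p0, 1, R) → 11[p0]01
Step 3: δ(p0, 0) = (p0, □, L) → 1[p0]1□1
Step 4: δ(p0, 1) = (p0, 1, R) → 11[p0]□1
Step 5: δ(p0, □) = (p2, 1, L) → 1[p2]111
Step 6: δ(p2, 1) = (pA, □, R) → 1□[pA]11

The machine reaches the accept state pA and halts.
The machine halted after 6 steps (within the 16-step bound).

Answer: Yes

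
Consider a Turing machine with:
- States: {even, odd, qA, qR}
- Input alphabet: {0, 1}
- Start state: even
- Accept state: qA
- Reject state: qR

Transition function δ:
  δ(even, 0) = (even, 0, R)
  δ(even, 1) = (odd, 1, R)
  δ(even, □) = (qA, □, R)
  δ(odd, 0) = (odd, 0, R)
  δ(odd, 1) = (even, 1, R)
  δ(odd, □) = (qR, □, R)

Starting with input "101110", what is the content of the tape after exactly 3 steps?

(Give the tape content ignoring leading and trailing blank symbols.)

Execution trace:
Initial: [even]101110
Step 1: δ(even, 1) = (odd, 1, R) → 1[odd]01110
Step 2: δ(odd, 0) = (odd, 0, R) → 10[odd]1110
Step 3: δ(odd, 1) = (even, 1, R) → 101[even]110

After 3 steps, the tape (ignoring leading/trailing blanks) is: 101110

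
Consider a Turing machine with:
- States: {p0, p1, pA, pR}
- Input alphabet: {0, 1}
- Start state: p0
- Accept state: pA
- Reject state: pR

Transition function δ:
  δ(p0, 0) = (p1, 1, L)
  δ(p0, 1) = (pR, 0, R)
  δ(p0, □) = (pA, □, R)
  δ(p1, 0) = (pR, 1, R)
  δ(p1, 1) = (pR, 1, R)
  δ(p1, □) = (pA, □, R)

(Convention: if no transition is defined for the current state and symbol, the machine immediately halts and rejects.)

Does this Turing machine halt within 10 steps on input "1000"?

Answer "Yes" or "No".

Execution trace:
Initial: [p0]1000
Step 1: δ(p0, 1) = (pR, 0, R) → 0[pR]000

The machine reaches the reject state pR and halts.
The machine halted after 1 step (within the 10-step bound).

Answer: Yes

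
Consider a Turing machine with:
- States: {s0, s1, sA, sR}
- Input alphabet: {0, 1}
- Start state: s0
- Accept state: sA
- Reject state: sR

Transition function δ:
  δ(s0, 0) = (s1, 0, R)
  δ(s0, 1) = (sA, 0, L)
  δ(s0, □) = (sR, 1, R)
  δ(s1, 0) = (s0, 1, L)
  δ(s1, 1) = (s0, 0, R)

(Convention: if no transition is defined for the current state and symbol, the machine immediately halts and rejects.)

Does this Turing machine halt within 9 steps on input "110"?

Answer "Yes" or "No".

Execution trace:
Initial: [s0]110
Step 1: δ(s0, 1) = (sA, 0, L) → [sA]□010

The machine reaches the accept state sA and halts.
The machine halted after 1 step (within the 9-step bound).

Answer: Yes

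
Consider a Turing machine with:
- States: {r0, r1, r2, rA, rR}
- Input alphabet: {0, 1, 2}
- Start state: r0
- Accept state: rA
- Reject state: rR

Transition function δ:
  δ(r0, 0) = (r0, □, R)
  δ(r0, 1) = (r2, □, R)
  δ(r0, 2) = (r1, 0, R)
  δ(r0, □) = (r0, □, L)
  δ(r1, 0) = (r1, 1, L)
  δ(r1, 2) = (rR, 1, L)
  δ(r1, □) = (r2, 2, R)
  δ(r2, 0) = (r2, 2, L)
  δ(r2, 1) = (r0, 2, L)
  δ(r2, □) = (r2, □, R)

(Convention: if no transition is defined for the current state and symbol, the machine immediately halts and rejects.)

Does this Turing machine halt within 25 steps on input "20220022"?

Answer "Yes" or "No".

Execution trace:
Initial: [r0]20220022
Step 1: δ(r0, 2) = (r1, 0, R) → 0[r1]0220022
Step 2: δ(r1, 0) = (r1, 1, L) → [r1]01220022
Step 3: δ(r1, 0) = (r1, 1, L) → [r1]□11220022
Step 4: δ(r1, □) = (r2, 2, R) → 2[r2]11220022
Step 5: δ(r2, 1) = (r0, 2, L) → [r0]221220022
Step 6: δ(r0, 2) = (r1, 0, R) → 0[r1]21220022
Step 7: δ(r1, 2) = (rR, 1, L) → [rR]011220022

The machine reaches the reject state rR and halts.
The machine halted after 7 steps (within the 25-step bound).

Answer: Yes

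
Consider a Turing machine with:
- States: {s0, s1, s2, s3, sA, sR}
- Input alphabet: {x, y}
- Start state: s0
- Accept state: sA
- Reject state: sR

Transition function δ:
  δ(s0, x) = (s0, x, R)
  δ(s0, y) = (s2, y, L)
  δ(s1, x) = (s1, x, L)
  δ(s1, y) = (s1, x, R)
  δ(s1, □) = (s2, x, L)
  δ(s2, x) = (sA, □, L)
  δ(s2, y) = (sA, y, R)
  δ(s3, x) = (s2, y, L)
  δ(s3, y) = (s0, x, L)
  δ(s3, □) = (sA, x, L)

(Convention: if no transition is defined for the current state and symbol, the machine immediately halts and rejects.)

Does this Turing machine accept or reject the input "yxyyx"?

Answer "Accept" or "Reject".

Execution trace:
Initial: [s0]yxyyx
Step 1: δ(s0, y) = (s2, y, L) → [s2]□yxyyx

No transition is defined for δ(s2, □). By convention the machine halts and rejects.

Answer: Reject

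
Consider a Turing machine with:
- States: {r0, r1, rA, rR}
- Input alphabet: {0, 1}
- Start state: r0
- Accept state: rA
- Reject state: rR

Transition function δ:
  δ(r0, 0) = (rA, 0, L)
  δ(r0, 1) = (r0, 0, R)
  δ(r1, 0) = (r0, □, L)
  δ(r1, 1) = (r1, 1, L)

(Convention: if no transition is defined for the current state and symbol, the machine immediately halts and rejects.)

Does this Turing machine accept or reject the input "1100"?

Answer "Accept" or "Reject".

Execution trace:
Initial: [r0]1100
Step 1: δ(r0, 1) = (r0, 0, R) → 0[r0]100
Step 2: δ(r0, 1) = (r0, 0, R) → 00[r0]00
Step 3: δ(r0, 0) = (rA, 0, L) → 0[rA]000

The machine reaches the accept state rA and halts.

Answer: Accept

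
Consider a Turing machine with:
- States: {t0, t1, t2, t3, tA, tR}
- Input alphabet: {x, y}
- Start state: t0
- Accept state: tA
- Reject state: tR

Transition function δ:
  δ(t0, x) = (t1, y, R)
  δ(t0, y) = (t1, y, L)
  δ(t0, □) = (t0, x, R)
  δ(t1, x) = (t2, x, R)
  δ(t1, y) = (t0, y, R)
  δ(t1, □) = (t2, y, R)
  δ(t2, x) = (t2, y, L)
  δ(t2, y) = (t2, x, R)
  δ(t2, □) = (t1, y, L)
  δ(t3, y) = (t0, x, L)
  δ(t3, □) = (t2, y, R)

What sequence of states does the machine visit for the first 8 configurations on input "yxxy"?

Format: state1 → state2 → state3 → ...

Execution trace:
Initial: [t0]yxxy
Step 1: δ(t0, y) = (t1, y, L) → [t1]□yxxy
Step 2: δ(t1, □) = (t2, y, R) → y[t2]yxxy
Step 3: δ(t2, y) = (t2, x, R) → yx[t2]xxy
Step 4: δ(t2, x) = (t2, y, L) → y[t2]xyxy
Step 5: δ(t2, x) = (t2, y, L) → [t2]yyyxy
Step 6: δ(t2, y) = (t2, x, R) → x[t2]yyxy
Step 7: δ(t2, y) = (t2, x, R) → xx[t2]yxy

State sequence: t0 → t1 → t2 → t2 → t2 → t2 → t2 → t2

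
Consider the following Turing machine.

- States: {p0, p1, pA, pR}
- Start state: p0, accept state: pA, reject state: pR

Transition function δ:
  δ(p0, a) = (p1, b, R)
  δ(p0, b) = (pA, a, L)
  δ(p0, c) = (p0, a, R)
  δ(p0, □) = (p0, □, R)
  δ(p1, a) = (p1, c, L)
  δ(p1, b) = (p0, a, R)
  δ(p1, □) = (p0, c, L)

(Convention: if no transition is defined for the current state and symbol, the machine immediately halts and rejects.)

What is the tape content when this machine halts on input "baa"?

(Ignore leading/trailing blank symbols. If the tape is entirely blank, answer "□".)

Execution trace:
Initial: [p0]baa
Step 1: δ(p0, b) = (pA, a, L) → [pA]□aaa

The machine reaches the accept state pA and halts.

Final tape (ignoring leading/trailing blanks): aaa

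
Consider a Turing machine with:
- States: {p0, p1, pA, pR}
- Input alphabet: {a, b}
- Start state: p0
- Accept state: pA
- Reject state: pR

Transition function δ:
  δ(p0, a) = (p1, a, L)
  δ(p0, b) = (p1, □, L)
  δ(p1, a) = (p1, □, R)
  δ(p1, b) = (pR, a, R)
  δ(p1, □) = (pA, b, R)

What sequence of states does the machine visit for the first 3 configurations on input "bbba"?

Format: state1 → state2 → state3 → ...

Execution trace:
Initial: [p0]bbba
Step 1: δ(p0, b) = (p1, □, L) → [p1]□□bba
Step 2: δ(p1, □) = (pA, b, R) → b[pA]□bba

The machine reaches the accept state pA and halts.

State sequence: p0 → p1 → pA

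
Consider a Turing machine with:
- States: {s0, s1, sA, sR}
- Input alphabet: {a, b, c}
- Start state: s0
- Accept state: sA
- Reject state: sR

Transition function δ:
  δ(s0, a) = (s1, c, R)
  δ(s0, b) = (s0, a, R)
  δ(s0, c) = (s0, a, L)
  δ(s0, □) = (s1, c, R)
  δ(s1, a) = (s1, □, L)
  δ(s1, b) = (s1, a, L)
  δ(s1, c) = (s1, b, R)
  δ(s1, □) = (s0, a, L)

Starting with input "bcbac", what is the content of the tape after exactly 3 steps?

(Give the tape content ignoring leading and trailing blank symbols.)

Execution trace:
Initial: [s0]bcbac
Step 1: δ(s0, b) = (s0, a, R) → a[s0]cbac
Step 2: δ(s0, c) = (s0, a, L) → [s0]aabac
Step 3: δ(s0, a) = (s1, c, R) → c[s1]abac

After 3 steps, the tape (ignoring leading/trailing blanks) is: cabac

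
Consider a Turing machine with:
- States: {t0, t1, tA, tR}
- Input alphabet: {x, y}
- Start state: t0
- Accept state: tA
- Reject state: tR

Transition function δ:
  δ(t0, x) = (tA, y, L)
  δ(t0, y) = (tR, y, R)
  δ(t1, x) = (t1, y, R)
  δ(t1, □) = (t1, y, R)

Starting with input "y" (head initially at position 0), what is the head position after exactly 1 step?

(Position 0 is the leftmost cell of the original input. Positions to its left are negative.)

Execution trace (head position shown):
Step 0: [t0]y  (head at position 0)
Step 1: move right → y[tR]□  (head at position 1)

After 1 step, the head is at position 1.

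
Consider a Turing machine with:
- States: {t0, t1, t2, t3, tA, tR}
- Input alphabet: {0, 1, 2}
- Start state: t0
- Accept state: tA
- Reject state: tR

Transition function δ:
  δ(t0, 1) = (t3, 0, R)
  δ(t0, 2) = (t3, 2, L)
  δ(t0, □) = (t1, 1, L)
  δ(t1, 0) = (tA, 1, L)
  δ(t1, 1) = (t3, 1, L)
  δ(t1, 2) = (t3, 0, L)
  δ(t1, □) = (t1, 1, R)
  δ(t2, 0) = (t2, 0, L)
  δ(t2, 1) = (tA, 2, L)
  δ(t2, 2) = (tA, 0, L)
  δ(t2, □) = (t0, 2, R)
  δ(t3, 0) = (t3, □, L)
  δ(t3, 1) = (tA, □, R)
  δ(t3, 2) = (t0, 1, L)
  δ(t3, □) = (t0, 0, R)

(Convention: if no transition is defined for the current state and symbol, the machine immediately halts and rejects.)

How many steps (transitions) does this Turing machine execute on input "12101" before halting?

Execution trace:
Initial: [t0]12101
Step 1: δ(t0, 1) = (t3, 0, R) → 0[t3]2101
Step 2: δ(t3, 2) = (t0, 1, L) → [t0]01101

No transition is defined for δ(t0, 0). By convention the machine halts and rejects.

The machine executed 2 steps before halting.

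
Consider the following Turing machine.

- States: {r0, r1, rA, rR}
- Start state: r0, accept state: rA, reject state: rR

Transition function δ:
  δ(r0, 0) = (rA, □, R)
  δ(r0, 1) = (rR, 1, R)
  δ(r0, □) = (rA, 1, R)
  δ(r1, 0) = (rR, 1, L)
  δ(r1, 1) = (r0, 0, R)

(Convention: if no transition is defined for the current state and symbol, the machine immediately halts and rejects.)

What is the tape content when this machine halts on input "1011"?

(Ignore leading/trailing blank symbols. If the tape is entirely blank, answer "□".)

Execution trace:
Initial: [r0]1011
Step 1: δ(r0, 1) = (rR, 1, R) → 1[rR]011

The machine reaches the reject state rR and halts.

Final tape (ignoring leading/trailing blanks): 1011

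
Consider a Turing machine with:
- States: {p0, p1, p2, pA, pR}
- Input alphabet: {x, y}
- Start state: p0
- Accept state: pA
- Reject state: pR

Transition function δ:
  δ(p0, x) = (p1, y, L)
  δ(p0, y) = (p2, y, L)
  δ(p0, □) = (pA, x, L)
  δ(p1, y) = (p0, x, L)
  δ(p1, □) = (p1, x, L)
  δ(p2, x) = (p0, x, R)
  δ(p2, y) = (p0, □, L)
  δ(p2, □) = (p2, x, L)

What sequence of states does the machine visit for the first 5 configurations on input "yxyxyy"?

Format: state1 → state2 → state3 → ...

Execution trace:
Initial: [p0]yxyxyy
Step 1: δ(p0, y) = (p2, y, L) → [p2]□yxyxyy
Step 2: δ(p2, □) = (p2, x, L) → [p2]□xyxyxyy
Step 3: δ(p2, □) = (p2, x, L) → [p2]□xxyxyxyy
Step 4: δ(p2, □) = (p2, x, L) → [p2]□xxxyxyxyy

State sequence: p0 → p2 → p2 → p2 → p2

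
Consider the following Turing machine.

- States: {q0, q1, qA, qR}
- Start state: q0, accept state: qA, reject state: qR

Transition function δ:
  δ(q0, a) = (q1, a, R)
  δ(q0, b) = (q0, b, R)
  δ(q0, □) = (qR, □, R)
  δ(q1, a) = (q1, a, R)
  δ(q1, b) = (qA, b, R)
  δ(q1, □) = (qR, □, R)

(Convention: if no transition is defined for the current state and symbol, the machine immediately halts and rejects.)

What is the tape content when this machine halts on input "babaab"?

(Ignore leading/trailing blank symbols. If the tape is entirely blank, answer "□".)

Execution trace:
Initial: [q0]babaab
Step 1: δ(q0, b) = (q0, b, R) → b[q0]abaab
Step 2: δ(q0, a) = (q1, a, R) → ba[q1]baab
Step 3: δ(q1, b) = (qA, b, R) → bab[qA]aab

The machine reaches the accept state qA and halts.

Final tape (ignoring leading/trailing blanks): babaab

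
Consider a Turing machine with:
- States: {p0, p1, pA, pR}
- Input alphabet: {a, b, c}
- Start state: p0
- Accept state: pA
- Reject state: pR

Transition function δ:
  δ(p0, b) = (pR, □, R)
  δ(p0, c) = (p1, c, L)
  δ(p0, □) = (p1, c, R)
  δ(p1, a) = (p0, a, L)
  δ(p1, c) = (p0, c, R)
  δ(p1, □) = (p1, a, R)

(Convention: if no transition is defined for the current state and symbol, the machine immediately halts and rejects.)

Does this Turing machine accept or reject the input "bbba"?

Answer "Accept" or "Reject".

Execution trace:
Initial: [p0]bbba
Step 1: δ(p0, b) = (pR, □, R) → □[pR]bba

The machine reaches the reject state pR and halts.

Answer: Reject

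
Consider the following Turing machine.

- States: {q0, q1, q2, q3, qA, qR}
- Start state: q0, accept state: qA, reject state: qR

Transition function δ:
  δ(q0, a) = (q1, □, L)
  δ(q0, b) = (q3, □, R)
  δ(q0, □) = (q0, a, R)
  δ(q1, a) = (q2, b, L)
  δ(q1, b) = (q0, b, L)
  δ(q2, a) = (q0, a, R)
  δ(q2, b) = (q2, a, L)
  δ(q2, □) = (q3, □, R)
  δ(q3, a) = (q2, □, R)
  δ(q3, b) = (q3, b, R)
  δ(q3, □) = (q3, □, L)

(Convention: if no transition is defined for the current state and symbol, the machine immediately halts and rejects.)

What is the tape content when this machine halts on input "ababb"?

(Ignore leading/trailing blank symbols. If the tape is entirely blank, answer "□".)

Execution trace:
Initial: [q0]ababb
Step 1: δ(q0, a) = (q1, □, L) → [q1]□□babb

No transition is defined for δ(q1, □). By convention the machine halts and rejects.

Final tape (ignoring leading/trailing blanks): babb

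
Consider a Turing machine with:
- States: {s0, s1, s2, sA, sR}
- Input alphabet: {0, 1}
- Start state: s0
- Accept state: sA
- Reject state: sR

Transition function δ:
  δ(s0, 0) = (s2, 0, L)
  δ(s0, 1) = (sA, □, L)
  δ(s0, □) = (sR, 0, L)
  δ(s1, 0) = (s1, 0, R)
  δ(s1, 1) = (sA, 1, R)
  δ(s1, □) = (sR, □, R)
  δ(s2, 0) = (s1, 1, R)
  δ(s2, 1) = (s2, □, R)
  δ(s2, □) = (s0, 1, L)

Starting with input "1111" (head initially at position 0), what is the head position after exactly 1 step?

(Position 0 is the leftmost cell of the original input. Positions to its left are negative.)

Execution trace (head position shown):
Step 0: [s0]1111  (head at position 0)
Step 1: move left → [sA]□□111  (head at position -1)

After 1 step, the head is at position -1.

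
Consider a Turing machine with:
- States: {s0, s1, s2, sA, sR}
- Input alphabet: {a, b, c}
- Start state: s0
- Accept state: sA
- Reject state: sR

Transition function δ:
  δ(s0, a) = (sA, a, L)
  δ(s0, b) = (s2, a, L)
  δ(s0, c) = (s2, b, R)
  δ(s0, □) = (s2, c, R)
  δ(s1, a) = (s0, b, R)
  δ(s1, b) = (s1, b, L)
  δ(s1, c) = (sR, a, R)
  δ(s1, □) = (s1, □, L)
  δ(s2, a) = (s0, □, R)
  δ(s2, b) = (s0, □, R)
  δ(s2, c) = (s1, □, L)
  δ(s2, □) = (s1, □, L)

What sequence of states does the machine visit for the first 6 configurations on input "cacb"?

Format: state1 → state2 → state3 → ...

Execution trace:
Initial: [s0]cacb
Step 1: δ(s0, c) = (s2, b, R) → b[s2]acb
Step 2: δ(s2, a) = (s0, □, R) → b□[s0]cb
Step 3: δ(s0, c) = (s2, b, R) → b□b[s2]b
Step 4: δ(s2, b) = (s0, □, R) → b□b□[s0]□
Step 5: δ(s0, □) = (s2, c, R) → b□b□c[s2]□

State sequence: s0 → s2 → s0 → s2 → s0 → s2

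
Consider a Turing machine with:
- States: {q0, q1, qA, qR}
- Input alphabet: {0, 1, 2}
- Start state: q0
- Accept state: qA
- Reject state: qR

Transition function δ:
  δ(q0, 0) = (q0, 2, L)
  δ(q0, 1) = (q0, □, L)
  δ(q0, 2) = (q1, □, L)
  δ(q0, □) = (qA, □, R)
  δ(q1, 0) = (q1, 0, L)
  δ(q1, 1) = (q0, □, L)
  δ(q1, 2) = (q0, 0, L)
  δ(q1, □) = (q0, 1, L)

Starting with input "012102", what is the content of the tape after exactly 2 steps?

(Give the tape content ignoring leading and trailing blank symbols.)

Execution trace:
Initial: [q0]012102
Step 1: δ(q0, 0) = (q0, 2, L) → [q0]□212102
Step 2: δ(q0, □) = (qA, □, R) → □[qA]212102

The machine reaches the accept state qA and halts.

After 2 steps, the tape (ignoring leading/trailing blanks) is: 212102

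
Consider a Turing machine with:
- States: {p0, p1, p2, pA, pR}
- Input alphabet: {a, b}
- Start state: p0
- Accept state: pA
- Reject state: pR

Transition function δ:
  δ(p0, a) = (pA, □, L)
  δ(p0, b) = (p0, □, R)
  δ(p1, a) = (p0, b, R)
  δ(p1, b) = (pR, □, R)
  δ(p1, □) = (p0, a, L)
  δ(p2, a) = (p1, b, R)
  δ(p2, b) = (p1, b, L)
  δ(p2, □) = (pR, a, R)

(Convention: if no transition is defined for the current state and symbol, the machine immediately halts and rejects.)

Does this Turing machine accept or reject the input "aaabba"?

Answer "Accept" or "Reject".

Execution trace:
Initial: [p0]aaabba
Step 1: δ(p0, a) = (pA, □, L) → [pA]□□aabba

The machine reaches the accept state pA and halts.

Answer: Accept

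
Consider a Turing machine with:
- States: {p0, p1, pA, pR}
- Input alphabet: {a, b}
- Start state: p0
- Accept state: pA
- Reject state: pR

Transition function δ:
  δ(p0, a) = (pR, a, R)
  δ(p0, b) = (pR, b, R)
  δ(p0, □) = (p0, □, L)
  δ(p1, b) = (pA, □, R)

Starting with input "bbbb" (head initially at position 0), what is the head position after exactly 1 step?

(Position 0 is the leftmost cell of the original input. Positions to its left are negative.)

Execution trace (head position shown):
Step 0: [p0]bbbb  (head at position 0)
Step 1: move right → b[pR]bbb  (head at position 1)

After 1 step, the head is at position 1.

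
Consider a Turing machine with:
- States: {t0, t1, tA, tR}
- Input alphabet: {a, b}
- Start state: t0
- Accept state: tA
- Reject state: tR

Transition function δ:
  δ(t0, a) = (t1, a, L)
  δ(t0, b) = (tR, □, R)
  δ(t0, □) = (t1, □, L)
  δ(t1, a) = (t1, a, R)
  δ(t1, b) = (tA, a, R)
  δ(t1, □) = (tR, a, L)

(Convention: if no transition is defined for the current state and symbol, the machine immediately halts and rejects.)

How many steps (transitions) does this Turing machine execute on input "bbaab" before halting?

Execution trace:
Initial: [t0]bbaab
Step 1: δ(t0, b) = (tR, □, R) → □[tR]baab

The machine reaches the reject state tR and halts.

The machine executed 1 step before halting.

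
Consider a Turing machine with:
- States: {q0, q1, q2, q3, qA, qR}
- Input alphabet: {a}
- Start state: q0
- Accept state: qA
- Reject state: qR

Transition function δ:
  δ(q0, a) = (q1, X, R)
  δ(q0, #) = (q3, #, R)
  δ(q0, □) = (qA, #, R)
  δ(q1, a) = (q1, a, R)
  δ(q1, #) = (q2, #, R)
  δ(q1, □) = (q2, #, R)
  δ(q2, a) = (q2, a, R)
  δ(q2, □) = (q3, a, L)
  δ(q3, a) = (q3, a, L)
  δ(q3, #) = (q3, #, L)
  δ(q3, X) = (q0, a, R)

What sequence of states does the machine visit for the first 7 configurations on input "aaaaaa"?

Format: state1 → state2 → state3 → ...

Execution trace:
Initial: [q0]aaaaaa
Step 1: δ(q0, a) = (q1, X, R) → X[q1]aaaaa
Step 2: δ(q1, a) = (q1, a, R) → Xa[q1]aaaa
Step 3: δ(q1, a) = (q1, a, R) → Xaa[q1]aaa
Step 4: δ(q1, a) = (q1, a, R) → Xaaa[q1]aa
Step 5: δ(q1, a) = (q1, a, R) → Xaaaa[q1]a
Step 6: δ(q1, a) = (q1, a, R) → Xaaaaa[q1]□

State sequence: q0 → q1 → q1 → q1 → q1 → q1 → q1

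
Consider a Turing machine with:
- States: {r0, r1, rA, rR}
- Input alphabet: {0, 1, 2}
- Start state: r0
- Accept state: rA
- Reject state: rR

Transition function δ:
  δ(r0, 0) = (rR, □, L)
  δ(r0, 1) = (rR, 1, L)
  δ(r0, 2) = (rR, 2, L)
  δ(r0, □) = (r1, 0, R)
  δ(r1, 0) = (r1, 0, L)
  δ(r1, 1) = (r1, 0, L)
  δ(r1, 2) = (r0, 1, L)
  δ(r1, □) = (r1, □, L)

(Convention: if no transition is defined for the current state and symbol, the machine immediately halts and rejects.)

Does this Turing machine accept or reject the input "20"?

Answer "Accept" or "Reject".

Execution trace:
Initial: [r0]20
Step 1: δ(r0, 2) = (rR, 2, L) → [rR]□20

The machine reaches the reject state rR and halts.

Answer: Reject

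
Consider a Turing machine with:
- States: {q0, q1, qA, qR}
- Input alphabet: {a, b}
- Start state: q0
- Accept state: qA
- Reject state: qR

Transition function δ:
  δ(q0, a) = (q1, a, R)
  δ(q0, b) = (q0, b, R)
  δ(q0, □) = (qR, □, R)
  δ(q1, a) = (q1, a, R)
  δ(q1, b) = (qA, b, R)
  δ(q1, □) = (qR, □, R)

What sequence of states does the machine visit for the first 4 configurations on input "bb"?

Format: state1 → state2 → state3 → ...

Execution trace:
Initial: [q0]bb
Step 1: δ(q0, b) = (q0, b, R) → b[q0]b
Step 2: δ(q0, b) = (q0, b, R) → bb[q0]□
Step 3: δ(q0, □) = (qR, □, R) → bb□[qR]□

The machine reaches the reject state qR and halts.

State sequence: q0 → q0 → q0 → qR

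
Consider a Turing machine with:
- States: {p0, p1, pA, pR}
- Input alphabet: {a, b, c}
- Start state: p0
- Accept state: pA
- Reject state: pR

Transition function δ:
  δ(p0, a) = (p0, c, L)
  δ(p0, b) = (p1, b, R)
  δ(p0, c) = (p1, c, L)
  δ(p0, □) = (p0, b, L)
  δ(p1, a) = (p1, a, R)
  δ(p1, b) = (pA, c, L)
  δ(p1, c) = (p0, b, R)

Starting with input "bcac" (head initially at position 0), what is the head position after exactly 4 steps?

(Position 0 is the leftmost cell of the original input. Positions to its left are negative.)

Execution trace (head position shown):
Step 0: [p0]bcac  (head at position 0)
Step 1: move right → b[p1]cac  (head at position 1)
Step 2: move right → bb[p0]ac  (head at position 2)
Step 3: move left → b[p0]bcc  (head at position 1)
Step 4: move right → bb[p1]cc  (head at position 2)

After 4 steps, the head is at position 2.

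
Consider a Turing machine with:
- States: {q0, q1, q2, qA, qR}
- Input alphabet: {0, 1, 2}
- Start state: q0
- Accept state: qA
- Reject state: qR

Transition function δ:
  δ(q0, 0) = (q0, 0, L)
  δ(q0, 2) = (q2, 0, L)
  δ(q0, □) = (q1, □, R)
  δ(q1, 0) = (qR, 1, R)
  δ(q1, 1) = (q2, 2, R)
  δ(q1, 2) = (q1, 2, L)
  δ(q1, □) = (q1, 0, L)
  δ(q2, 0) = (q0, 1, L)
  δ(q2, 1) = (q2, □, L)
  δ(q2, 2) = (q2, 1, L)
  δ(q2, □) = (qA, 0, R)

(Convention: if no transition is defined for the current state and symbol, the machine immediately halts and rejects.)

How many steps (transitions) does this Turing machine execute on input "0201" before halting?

Execution trace:
Initial: [q0]0201
Step 1: δ(q0, 0) = (q0, 0, L) → [q0]□0201
Step 2: δ(q0, □) = (q1, □, R) → □[q1]0201
Step 3: δ(q1, 0) = (qR, 1, R) → □1[qR]201

The machine reaches the reject state qR and halts.

The machine executed 3 steps before halting.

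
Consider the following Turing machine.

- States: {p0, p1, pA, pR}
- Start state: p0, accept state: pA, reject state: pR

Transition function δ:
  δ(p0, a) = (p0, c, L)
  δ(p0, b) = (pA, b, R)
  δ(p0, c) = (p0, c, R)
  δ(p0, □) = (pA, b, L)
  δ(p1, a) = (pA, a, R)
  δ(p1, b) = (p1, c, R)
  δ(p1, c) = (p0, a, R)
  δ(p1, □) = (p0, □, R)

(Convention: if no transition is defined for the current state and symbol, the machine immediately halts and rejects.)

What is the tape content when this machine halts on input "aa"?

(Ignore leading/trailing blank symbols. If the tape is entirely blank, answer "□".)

Execution trace:
Initial: [p0]aa
Step 1: δ(p0, a) = (p0, c, L) → [p0]□ca
Step 2: δ(p0, □) = (pA, b, L) → [pA]□bca

The machine reaches the accept state pA and halts.

Final tape (ignoring leading/trailing blanks): bca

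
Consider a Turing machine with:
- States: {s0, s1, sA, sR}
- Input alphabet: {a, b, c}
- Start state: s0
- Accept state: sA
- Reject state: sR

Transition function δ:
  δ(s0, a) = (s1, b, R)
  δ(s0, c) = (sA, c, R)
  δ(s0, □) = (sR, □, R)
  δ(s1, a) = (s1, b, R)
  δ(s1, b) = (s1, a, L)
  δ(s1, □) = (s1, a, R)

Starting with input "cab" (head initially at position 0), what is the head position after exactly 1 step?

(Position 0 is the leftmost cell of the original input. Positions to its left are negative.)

Execution trace (head position shown):
Step 0: [s0]cab  (head at position 0)
Step 1: move right → c[sA]ab  (head at position 1)

After 1 step, the head is at position 1.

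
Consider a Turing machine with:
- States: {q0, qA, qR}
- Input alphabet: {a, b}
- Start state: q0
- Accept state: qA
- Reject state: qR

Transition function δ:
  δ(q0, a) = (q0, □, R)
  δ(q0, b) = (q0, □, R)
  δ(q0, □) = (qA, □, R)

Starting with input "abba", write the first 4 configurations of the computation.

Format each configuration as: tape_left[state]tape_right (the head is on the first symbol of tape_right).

Transitions applied:
Step 1: δ(q0, a) = (q0, □, R)
Step 2: δ(q0, b) = (q0, □, R)
Step 3: δ(q0, b) = (q0, □, R)

The first 4 configurations are:
[q0]abba ⊢ □[q0]bba ⊢ □□[q0]ba ⊢ □□□[q0]a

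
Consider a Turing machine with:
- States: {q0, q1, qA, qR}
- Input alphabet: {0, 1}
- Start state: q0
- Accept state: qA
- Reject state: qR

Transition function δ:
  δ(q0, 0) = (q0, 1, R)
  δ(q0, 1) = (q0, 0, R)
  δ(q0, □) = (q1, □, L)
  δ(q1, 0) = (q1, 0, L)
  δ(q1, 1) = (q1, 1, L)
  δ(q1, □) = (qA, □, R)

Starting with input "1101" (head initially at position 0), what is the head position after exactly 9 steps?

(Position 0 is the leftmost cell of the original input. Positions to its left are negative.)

Execution trace (head position shown):
Step 0: [q0]1101  (head at position 0)
Step 1: move right → 0[q0]101  (head at position 1)
Step 2: move right → 00[q0]01  (head at position 2)
Step 3: move right → 001[q0]1  (head at position 3)
Step 4: move right → 0010[q0]□  (head at position 4)
Step 5: move left → 001[q1]0□  (head at position 3)
Step 6: move left → 00[q1]10□  (head at position 2)
Step 7: move left → 0[q1]010□  (head at position 1)
Step 8: move left → [q1]0010□  (head at position 0)
Step 9: move left → [q1]□0010□  (head at position -1)

After 9 steps, the head is at position -1.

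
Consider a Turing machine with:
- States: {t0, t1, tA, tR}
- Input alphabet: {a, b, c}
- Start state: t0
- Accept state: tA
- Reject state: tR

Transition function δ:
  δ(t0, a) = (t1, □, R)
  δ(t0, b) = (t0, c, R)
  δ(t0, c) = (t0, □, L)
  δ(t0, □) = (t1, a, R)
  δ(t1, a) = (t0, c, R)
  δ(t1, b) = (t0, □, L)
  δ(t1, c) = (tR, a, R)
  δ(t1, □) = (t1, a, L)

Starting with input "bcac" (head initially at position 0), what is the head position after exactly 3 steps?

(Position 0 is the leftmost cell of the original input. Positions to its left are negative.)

Execution trace (head position shown):
Step 0: [t0]bcac  (head at position 0)
Step 1: move right → c[t0]cac  (head at position 1)
Step 2: move left → [t0]c□ac  (head at position 0)
Step 3: move left → [t0]□□□ac  (head at position -1)

After 3 steps, the head is at position -1.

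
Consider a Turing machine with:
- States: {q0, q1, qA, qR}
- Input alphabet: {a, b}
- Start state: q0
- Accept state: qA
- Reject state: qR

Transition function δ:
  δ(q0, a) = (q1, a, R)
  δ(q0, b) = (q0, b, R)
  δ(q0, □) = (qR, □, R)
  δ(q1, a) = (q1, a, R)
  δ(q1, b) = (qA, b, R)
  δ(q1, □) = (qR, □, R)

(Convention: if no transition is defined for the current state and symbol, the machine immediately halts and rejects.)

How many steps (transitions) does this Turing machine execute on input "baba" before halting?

Execution trace:
Initial: [q0]baba
Step 1: δ(q0, b) = (q0, b, R) → b[q0]aba
Step 2: δ(q0, a) = (q1, a, R) → ba[q1]ba
Step 3: δ(q1, b) = (qA, b, R) → bab[qA]a

The machine reaches the accept state qA and halts.

The machine executed 3 steps before halting.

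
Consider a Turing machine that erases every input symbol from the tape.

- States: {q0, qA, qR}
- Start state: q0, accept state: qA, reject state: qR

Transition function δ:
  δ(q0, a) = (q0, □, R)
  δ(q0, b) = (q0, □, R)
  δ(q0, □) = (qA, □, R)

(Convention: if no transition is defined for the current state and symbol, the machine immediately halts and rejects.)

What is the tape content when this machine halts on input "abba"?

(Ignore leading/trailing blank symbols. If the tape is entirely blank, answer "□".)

Execution trace:
Initial: [q0]abba
Step 1: δ(q0, a) = (q0, □, R) → □[q0]bba
Step 2: δ(q0, b) = (q0, □, R) → □□[q0]ba
Step 3: δ(q0, b) = (q0, □, R) → □□□[q0]a
Step 4: δ(q0, a) = (q0, □, R) → □□□□[q0]□
Step 5: δ(q0, □) = (qA, □, R) → □□□□□[qA]□

The machine reaches the accept state qA and halts.

Final tape (ignoring leading/trailing blanks): □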